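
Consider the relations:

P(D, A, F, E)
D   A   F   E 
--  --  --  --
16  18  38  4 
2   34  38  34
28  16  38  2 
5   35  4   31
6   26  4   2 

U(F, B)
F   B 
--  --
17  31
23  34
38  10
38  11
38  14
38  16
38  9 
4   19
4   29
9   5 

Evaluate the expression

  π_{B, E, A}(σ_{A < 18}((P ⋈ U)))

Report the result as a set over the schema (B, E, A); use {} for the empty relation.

{(10, 2, 16), (11, 2, 16), (14, 2, 16), (16, 2, 16), (9, 2, 16)}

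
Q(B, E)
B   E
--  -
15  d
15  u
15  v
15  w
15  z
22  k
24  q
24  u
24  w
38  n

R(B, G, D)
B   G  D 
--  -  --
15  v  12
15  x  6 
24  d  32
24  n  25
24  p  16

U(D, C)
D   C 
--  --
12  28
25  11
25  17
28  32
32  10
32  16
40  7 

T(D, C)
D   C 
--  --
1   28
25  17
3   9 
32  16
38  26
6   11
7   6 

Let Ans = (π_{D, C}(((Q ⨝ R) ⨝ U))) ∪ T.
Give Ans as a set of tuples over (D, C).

{(1, 28), (12, 28), (25, 11), (25, 17), (3, 9), (32, 10), (32, 16), (38, 26), (6, 11), (7, 6)}

Q ⋈ R (natural join on B): {(15, d, v, 12), (15, d, x, 6), (15, u, v, 12), (15, u, x, 6), (15, v, v, 12), (15, v, x, 6), (15, w, v, 12), (15, w, x, 6), (15, z, v, 12), (15, z, x, 6), (24, q, d, 32), (24, q, n, 25), (24, q, p, 16), (24, u, d, 32), (24, u, n, 25), (24, u, p, 16), (24, w, d, 32), (24, w, n, 25), (24, w, p, 16)}
(Q ⨝ R) ⋈ U (natural join on D): {(15, d, v, 12, 28), (15, u, v, 12, 28), (15, v, v, 12, 28), (15, w, v, 12, 28), (15, z, v, 12, 28), (24, q, d, 32, 10), (24, q, d, 32, 16), (24, q, n, 25, 11), (24, q, n, 25, 17), (24, u, d, 32, 10), (24, u, d, 32, 16), (24, u, n, 25, 11), (24, u, n, 25, 17), (24, w, d, 32, 10), (24, w, d, 32, 16), (24, w, n, 25, 11), (24, w, n, 25, 17)}
Keep only column(s) D, C (12 duplicate(s) eliminated): {(12, 28), (25, 11), (25, 17), (32, 10), (32, 16)}
Taking the union: {(1, 28), (12, 28), (25, 11), (25, 17), (3, 9), (32, 10), (32, 16), (38, 26), (6, 11), (7, 6)}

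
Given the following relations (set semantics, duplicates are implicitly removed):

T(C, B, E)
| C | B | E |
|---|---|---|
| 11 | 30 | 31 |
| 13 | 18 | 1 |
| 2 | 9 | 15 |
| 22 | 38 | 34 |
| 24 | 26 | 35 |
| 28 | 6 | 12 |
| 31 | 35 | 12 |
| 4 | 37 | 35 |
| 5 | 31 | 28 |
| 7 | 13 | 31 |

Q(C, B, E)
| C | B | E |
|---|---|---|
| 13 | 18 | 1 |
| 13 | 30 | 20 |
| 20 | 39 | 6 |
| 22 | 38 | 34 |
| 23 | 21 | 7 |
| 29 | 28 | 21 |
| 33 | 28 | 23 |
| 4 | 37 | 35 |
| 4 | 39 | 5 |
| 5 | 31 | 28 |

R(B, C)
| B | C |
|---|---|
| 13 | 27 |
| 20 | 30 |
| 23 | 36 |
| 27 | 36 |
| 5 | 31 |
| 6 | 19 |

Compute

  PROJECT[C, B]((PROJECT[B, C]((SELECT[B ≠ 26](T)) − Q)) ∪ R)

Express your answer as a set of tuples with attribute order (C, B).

Filtering on B ≠ 26 leaves {(11, 30, 31), (13, 18, 1), (2, 9, 15), (22, 38, 34), (28, 6, 12), (31, 35, 12), (4, 37, 35), (5, 31, 28), (7, 13, 31)}.
Set difference of the two operands is {(11, 30, 31), (2, 9, 15), (28, 6, 12), (31, 35, 12), (7, 13, 31)}.
π_{B, C} gives {(13, 7), (30, 11), (35, 31), (6, 28), (9, 2)}.
Set union of the two operands is {(13, 27), (13, 7), (20, 30), (23, 36), (27, 36), (30, 11), (35, 31), (5, 31), (6, 19), (6, 28), (9, 2)}.
π_{C, B} gives {(11, 30), (19, 6), (2, 9), (27, 13), (28, 6), (30, 20), (31, 35), (31, 5), (36, 23), (36, 27), (7, 13)}.

{(11, 30), (19, 6), (2, 9), (27, 13), (28, 6), (30, 20), (31, 35), (31, 5), (36, 23), (36, 27), (7, 13)}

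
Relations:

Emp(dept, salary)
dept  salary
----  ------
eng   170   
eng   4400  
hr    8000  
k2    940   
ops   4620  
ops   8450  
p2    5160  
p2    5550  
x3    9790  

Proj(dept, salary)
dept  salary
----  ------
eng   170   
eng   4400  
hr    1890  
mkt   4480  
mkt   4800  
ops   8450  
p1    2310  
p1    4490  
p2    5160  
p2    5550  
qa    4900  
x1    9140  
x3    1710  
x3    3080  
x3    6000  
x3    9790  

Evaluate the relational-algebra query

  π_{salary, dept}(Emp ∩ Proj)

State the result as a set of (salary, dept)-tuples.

{(170, eng), (4400, eng), (5160, p2), (5550, p2), (8450, ops), (9790, x3)}

Set intersection of the two operands is {(eng, 170), (eng, 4400), (ops, 8450), (p2, 5160), (p2, 5550), (x3, 9790)}.
π_{salary, dept} gives {(170, eng), (4400, eng), (5160, p2), (5550, p2), (8450, ops), (9790, x3)}.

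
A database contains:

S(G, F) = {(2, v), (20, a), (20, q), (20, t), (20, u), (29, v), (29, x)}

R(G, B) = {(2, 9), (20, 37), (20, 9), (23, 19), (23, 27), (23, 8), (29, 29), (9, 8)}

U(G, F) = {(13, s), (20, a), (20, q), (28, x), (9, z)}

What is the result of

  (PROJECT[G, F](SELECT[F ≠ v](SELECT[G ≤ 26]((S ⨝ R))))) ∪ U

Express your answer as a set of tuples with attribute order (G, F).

Joining S and R on G yields {(2, v, 9), (20, a, 37), (20, a, 9), (20, q, 37), (20, q, 9), (20, t, 37), (20, t, 9), (20, u, 37), (20, u, 9), (29, v, 29), (29, x, 29)}.
σ[G ≤ 26]: keep tuples satisfying G ≤ 26 → {(2, v, 9), (20, a, 37), (20, a, 9), (20, q, 37), (20, q, 9), (20, t, 37), (20, t, 9), (20, u, 37), (20, u, 9)}
σ[F ≠ v]: keep tuples satisfying F ≠ v → {(20, a, 37), (20, a, 9), (20, q, 37), (20, q, 9), (20, t, 37), (20, t, 9), (20, u, 37), (20, u, 9)}
Projecting to G, F (4 duplicate(s) eliminated): {(20, a), (20, q), (20, t), (20, u)}
Set union of the two operands is {(13, s), (20, a), (20, q), (20, t), (20, u), (28, x), (9, z)}.

{(13, s), (20, a), (20, q), (20, t), (20, u), (28, x), (9, z)}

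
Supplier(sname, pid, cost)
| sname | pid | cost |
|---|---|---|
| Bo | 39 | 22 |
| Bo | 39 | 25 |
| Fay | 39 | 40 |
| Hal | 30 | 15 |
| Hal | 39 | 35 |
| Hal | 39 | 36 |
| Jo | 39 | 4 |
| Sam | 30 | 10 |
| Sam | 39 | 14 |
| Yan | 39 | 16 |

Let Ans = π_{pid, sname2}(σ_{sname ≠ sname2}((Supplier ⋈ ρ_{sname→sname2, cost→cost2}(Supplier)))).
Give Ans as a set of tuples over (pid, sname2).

{(30, Hal), (30, Sam), (39, Bo), (39, Fay), (39, Hal), (39, Jo), (39, Sam), (39, Yan)}

ρ[sname→sname2, cost→cost2]: schema becomes (sname2, pid, cost2); tuples unchanged.
Natural join on pid: {(Bo, 39, 22, Bo, 22), (Bo, 39, 22, Bo, 25), (Bo, 39, 22, Fay, 40), (Bo, 39, 22, Hal, 35), (Bo, 39, 22, Hal, 36), (Bo, 39, 22, Jo, 4), (Bo, 39, 22, Sam, 14), (Bo, 39, 22, Yan, 16), (Bo, 39, 25, Bo, 22), (Bo, 39, 25, Bo, 25), (Bo, 39, 25, Fay, 40), (Bo, 39, 25, Hal, 35), (Bo, 39, 25, Hal, 36), (Bo, 39, 25, Jo, 4), (Bo, 39, 25, Sam, 14), (Bo, 39, 25, Yan, 16), (Fay, 39, 40, Bo, 22), (Fay, 39, 40, Bo, 25), (Fay, 39, 40, Fay, 40), (Fay, 39, 40, Hal, 35), (Fay, 39, 40, Hal, 36), (Fay, 39, 40, Jo, 4), (Fay, 39, 40, Sam, 14), (Fay, 39, 40, Yan, 16), (Hal, 30, 15, Hal, 15), (Hal, 30, 15, Sam, 10), (Hal, 39, 35, Bo, 22), (Hal, 39, 35, Bo, 25), (Hal, 39, 35, Fay, 40), (Hal, 39, 35, Hal, 35), (Hal, 39, 35, Hal, 36), (Hal, 39, 35, Jo, 4), (Hal, 39, 35, Sam, 14), (Hal, 39, 35, Yan, 16), (Hal, 39, 36, Bo, 22), (Hal, 39, 36, Bo, 25), (Hal, 39, 36, Fay, 40), (Hal, 39, 36, Hal, 35), (Hal, 39, 36, Hal, 36), (Hal, 39, 36, Jo, 4), (Hal, 39, 36, Sam, 14), (Hal, 39, 36, Yan, 16), (Jo, 39, 4, Bo, 22), (Jo, 39, 4, Bo, 25), (Jo, 39, 4, Fay, 40), (Jo, 39, 4, Hal, 35), (Jo, 39, 4, Hal, 36), (Jo, 39, 4, Jo, 4), (Jo, 39, 4, Sam, 14), (Jo, 39, 4, Yan, 16), (Sam, 30, 10, Hal, 15), (Sam, 30, 10, Sam, 10), (Sam, 39, 14, Bo, 22), (Sam, 39, 14, Bo, 25), (Sam, 39, 14, Fay, 40), (Sam, 39, 14, Hal, 35), (Sam, 39, 14, Hal, 36), (Sam, 39, 14, Jo, 4), (Sam, 39, 14, Sam, 14), (Sam, 39, 14, Yan, 16), (Yan, 39, 16, Bo, 22), (Yan, 39, 16, Bo, 25), (Yan, 39, 16, Fay, 40), (Yan, 39, 16, Hal, 35), (Yan, 39, 16, Hal, 36), (Yan, 39, 16, Jo, 4), (Yan, 39, 16, Sam, 14), (Yan, 39, 16, Yan, 16)}
Apply σ_{sname ≠ sname2}; surviving tuples: {(Bo, 39, 22, Fay, 40), (Bo, 39, 22, Hal, 35), (Bo, 39, 22, Hal, 36), (Bo, 39, 22, Jo, 4), (Bo, 39, 22, Sam, 14), (Bo, 39, 22, Yan, 16), (Bo, 39, 25, Fay, 40), (Bo, 39, 25, Hal, 35), (Bo, 39, 25, Hal, 36), (Bo, 39, 25, Jo, 4), (Bo, 39, 25, Sam, 14), (Bo, 39, 25, Yan, 16), (Fay, 39, 40, Bo, 22), (Fay, 39, 40, Bo, 25), (Fay, 39, 40, Hal, 35), (Fay, 39, 40, Hal, 36), (Fay, 39, 40, Jo, 4), (Fay, 39, 40, Sam, 14), (Fay, 39, 40, Yan, 16), (Hal, 30, 15, Sam, 10), (Hal, 39, 35, Bo, 22), (Hal, 39, 35, Bo, 25), (Hal, 39, 35, Fay, 40), (Hal, 39, 35, Jo, 4), (Hal, 39, 35, Sam, 14), (Hal, 39, 35, Yan, 16), (Hal, 39, 36, Bo, 22), (Hal, 39, 36, Bo, 25), (Hal, 39, 36, Fay, 40), (Hal, 39, 36, Jo, 4), (Hal, 39, 36, Sam, 14), (Hal, 39, 36, Yan, 16), (Jo, 39, 4, Bo, 22), (Jo, 39, 4, Bo, 25), (Jo, 39, 4, Fay, 40), (Jo, 39, 4, Hal, 35), (Jo, 39, 4, Hal, 36), (Jo, 39, 4, Sam, 14), (Jo, 39, 4, Yan, 16), (Sam, 30, 10, Hal, 15), (Sam, 39, 14, Bo, 22), (Sam, 39, 14, Bo, 25), (Sam, 39, 14, Fay, 40), (Sam, 39, 14, Hal, 35), (Sam, 39, 14, Hal, 36), (Sam, 39, 14, Jo, 4), (Sam, 39, 14, Yan, 16), (Yan, 39, 16, Bo, 22), (Yan, 39, 16, Bo, 25), (Yan, 39, 16, Fay, 40), (Yan, 39, 16, Hal, 35), (Yan, 39, 16, Hal, 36), (Yan, 39, 16, Jo, 4), (Yan, 39, 16, Sam, 14)}
π[pid, sname2]: project onto (pid, sname2) (46 duplicate(s) eliminated) → {(30, Hal), (30, Sam), (39, Bo), (39, Fay), (39, Hal), (39, Jo), (39, Sam), (39, Yan)}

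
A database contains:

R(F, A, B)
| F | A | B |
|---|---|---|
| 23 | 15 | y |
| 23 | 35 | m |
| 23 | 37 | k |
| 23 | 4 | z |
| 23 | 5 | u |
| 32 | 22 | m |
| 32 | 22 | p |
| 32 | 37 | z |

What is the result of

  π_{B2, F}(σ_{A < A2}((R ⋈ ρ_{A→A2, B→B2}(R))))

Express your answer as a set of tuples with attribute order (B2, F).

{(k, 23), (m, 23), (u, 23), (y, 23), (z, 32)}

ρ[A→A2, B→B2]: schema becomes (F, A2, B2); tuples unchanged.
Natural join on F: {(23, 15, y, 15, y), (23, 15, y, 35, m), (23, 15, y, 37, k), (23, 15, y, 4, z), (23, 15, y, 5, u), (23, 35, m, 15, y), (23, 35, m, 35, m), (23, 35, m, 37, k), (23, 35, m, 4, z), (23, 35, m, 5, u), (23, 37, k, 15, y), (23, 37, k, 35, m), (23, 37, k, 37, k), (23, 37, k, 4, z), (23, 37, k, 5, u), (23, 4, z, 15, y), (23, 4, z, 35, m), (23, 4, z, 37, k), (23, 4, z, 4, z), (23, 4, z, 5, u), (23, 5, u, 15, y), (23, 5, u, 35, m), (23, 5, u, 37, k), (23, 5, u, 4, z), (23, 5, u, 5, u), (32, 22, m, 22, m), (32, 22, m, 22, p), (32, 22, m, 37, z), (32, 22, p, 22, m), (32, 22, p, 22, p), (32, 22, p, 37, z), (32, 37, z, 22, m), (32, 37, z, 22, p), (32, 37, z, 37, z)}
Filtering on A < A2 leaves {(23, 15, y, 35, m), (23, 15, y, 37, k), (23, 35, m, 37, k), (23, 4, z, 15, y), (23, 4, z, 35, m), (23, 4, z, 37, k), (23, 4, z, 5, u), (23, 5, u, 15, y), (23, 5, u, 35, m), (23, 5, u, 37, k), (32, 22, m, 37, z), (32, 22, p, 37, z)}.
Keep only column(s) B2, F (7 duplicate(s) eliminated): {(k, 23), (m, 23), (u, 23), (y, 23), (z, 32)}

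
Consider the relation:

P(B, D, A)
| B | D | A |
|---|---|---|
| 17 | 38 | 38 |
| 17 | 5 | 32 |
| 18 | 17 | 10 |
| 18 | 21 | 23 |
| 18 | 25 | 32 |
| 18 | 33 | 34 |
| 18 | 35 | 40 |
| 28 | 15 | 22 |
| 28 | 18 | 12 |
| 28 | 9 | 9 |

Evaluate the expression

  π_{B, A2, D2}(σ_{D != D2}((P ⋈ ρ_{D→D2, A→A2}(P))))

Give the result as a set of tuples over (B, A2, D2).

{(17, 32, 5), (17, 38, 38), (18, 10, 17), (18, 23, 21), (18, 32, 25), (18, 34, 33), (18, 40, 35), (28, 12, 18), (28, 22, 15), (28, 9, 9)}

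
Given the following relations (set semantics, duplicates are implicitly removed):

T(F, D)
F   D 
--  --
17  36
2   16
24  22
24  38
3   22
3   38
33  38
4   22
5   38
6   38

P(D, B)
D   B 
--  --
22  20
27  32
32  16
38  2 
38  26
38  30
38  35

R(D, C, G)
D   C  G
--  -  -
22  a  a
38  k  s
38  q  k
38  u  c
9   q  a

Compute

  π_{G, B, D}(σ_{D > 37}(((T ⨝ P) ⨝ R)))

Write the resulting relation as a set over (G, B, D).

{(c, 2, 38), (c, 26, 38), (c, 30, 38), (c, 35, 38), (k, 2, 38), (k, 26, 38), (k, 30, 38), (k, 35, 38), (s, 2, 38), (s, 26, 38), (s, 30, 38), (s, 35, 38)}

T ⋈ P (natural join on D): {(24, 22, 20), (24, 38, 2), (24, 38, 26), (24, 38, 30), (24, 38, 35), (3, 22, 20), (3, 38, 2), (3, 38, 26), (3, 38, 30), (3, 38, 35), (33, 38, 2), (33, 38, 26), (33, 38, 30), (33, 38, 35), (4, 22, 20), (5, 38, 2), (5, 38, 26), (5, 38, 30), (5, 38, 35), (6, 38, 2), (6, 38, 26), (6, 38, 30), (6, 38, 35)}
(T ⨝ P) ⋈ R (natural join on D): {(24, 22, 20, a, a), (24, 38, 2, k, s), (24, 38, 2, q, k), (24, 38, 2, u, c), (24, 38, 26, k, s), (24, 38, 26, q, k), (24, 38, 26, u, c), (24, 38, 30, k, s), (24, 38, 30, q, k), (24, 38, 30, u, c), (24, 38, 35, k, s), (24, 38, 35, q, k), (24, 38, 35, u, c), (3, 22, 20, a, a), (3, 38, 2, k, s), (3, 38, 2, q, k), (3, 38, 2, u, c), (3, 38, 26, k, s), (3, 38, 26, q, k), (3, 38, 26, u, c), (3, 38, 30, k, s), (3, 38, 30, q, k), (3, 38, 30, u, c), (3, 38, 35, k, s), (3, 38, 35, q, k), (3, 38, 35, u, c), (33, 38, 2, k, s), (33, 38, 2, q, k), (33, 38, 2, u, c), (33, 38, 26, k, s), (33, 38, 26, q, k), (33, 38, 26, u, c), (33, 38, 30, k, s), (33, 38, 30, q, k), (33, 38, 30, u, c), (33, 38, 35, k, s), (33, 38, 35, q, k), (33, 38, 35, u, c), (4, 22, 20, a, a), (5, 38, 2, k, s), (5, 38, 2, q, k), (5, 38, 2, u, c), (5, 38, 26, k, s), (5, 38, 26, q, k), (5, 38, 26, u, c), (5, 38, 30, k, s), (5, 38, 30, q, k), (5, 38, 30, u, c), (5, 38, 35, k, s), (5, 38, 35, q, k), (5, 38, 35, u, c), (6, 38, 2, k, s), (6, 38, 2, q, k), (6, 38, 2, u, c), (6, 38, 26, k, s), (6, 38, 26, q, k), (6, 38, 26, u, c), (6, 38, 30, k, s), (6, 38, 30, q, k), (6, 38, 30, u, c), (6, 38, 35, k, s), (6, 38, 35, q, k), (6, 38, 35, u, c)}
Apply σ_{D > 37}; surviving tuples: {(24, 38, 2, k, s), (24, 38, 2, q, k), (24, 38, 2, u, c), (24, 38, 26, k, s), (24, 38, 26, q, k), (24, 38, 26, u, c), (24, 38, 30, k, s), (24, 38, 30, q, k), (24, 38, 30, u, c), (24, 38, 35, k, s), (24, 38, 35, q, k), (24, 38, 35, u, c), (3, 38, 2, k, s), (3, 38, 2, q, k), (3, 38, 2, u, c), (3, 38, 26, k, s), (3, 38, 26, q, k), (3, 38, 26, u, c), (3, 38, 30, k, s), (3, 38, 30, q, k), (3, 38, 30, u, c), (3, 38, 35, k, s), (3, 38, 35, q, k), (3, 38, 35, u, c), (33, 38, 2, k, s), (33, 38, 2, q, k), (33, 38, 2, u, c), (33, 38, 26, k, s), (33, 38, 26, q, k), (33, 38, 26, u, c), (33, 38, 30, k, s), (33, 38, 30, q, k), (33, 38, 30, u, c), (33, 38, 35, k, s), (33, 38, 35, q, k), (33, 38, 35, u, c), (5, 38, 2, k, s), (5, 38, 2, q, k), (5, 38, 2, u, c), (5, 38, 26, k, s), (5, 38, 26, q, k), (5, 38, 26, u, c), (5, 38, 30, k, s), (5, 38, 30, q, k), (5, 38, 30, u, c), (5, 38, 35, k, s), (5, 38, 35, q, k), (5, 38, 35, u, c), (6, 38, 2, k, s), (6, 38, 2, q, k), (6, 38, 2, u, c), (6, 38, 26, k, s), (6, 38, 26, q, k), (6, 38, 26, u, c), (6, 38, 30, k, s), (6, 38, 30, q, k), (6, 38, 30, u, c), (6, 38, 35, k, s), (6, 38, 35, q, k), (6, 38, 35, u, c)}
Keep only column(s) G, B, D (48 duplicate(s) eliminated): {(c, 2, 38), (c, 26, 38), (c, 30, 38), (c, 35, 38), (k, 2, 38), (k, 26, 38), (k, 30, 38), (k, 35, 38), (s, 2, 38), (s, 26, 38), (s, 30, 38), (s, 35, 38)}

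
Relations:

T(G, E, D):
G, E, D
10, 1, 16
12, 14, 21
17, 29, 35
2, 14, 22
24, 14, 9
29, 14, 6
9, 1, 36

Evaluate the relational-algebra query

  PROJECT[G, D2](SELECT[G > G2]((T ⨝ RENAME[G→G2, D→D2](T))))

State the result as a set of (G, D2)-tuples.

{(10, 36), (12, 22), (24, 21), (24, 22), (29, 21), (29, 22), (29, 9)}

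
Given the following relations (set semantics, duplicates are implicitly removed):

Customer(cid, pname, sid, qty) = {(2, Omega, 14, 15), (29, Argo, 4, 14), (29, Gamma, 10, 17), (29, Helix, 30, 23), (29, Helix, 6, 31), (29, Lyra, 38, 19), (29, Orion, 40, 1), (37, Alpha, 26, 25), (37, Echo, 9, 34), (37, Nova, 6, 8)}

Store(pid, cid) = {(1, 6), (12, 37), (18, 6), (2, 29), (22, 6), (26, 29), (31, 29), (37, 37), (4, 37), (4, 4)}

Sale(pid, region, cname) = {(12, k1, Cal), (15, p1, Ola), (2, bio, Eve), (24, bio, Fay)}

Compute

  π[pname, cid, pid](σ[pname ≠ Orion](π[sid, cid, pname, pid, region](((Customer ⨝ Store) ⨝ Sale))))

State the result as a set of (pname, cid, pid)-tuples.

{(Alpha, 37, 12), (Argo, 29, 2), (Echo, 37, 12), (Gamma, 29, 2), (Helix, 29, 2), (Lyra, 29, 2), (Nova, 37, 12)}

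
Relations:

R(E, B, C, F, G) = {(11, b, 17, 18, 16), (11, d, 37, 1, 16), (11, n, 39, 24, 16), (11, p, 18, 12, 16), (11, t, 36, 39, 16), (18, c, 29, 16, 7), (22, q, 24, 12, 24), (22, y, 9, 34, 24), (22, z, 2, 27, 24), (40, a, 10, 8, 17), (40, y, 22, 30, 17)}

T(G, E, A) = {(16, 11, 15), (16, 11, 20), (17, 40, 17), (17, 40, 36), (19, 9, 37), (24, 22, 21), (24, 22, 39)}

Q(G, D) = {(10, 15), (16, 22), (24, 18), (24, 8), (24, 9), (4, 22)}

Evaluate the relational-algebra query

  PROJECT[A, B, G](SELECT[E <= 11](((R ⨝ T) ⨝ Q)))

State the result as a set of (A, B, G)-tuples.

{(15, b, 16), (15, d, 16), (15, n, 16), (15, p, 16), (15, t, 16), (20, b, 16), (20, d, 16), (20, n, 16), (20, p, 16), (20, t, 16)}

R ⋈ T (natural join on E, G): {(11, b, 17, 18, 16, 15), (11, b, 17, 18, 16, 20), (11, d, 37, 1, 16, 15), (11, d, 37, 1, 16, 20), (11, n, 39, 24, 16, 15), (11, n, 39, 24, 16, 20), (11, p, 18, 12, 16, 15), (11, p, 18, 12, 16, 20), (11, t, 36, 39, 16, 15), (11, t, 36, 39, 16, 20), (22, q, 24, 12, 24, 21), (22, q, 24, 12, 24, 39), (22, y, 9, 34, 24, 21), (22, y, 9, 34, 24, 39), (22, z, 2, 27, 24, 21), (22, z, 2, 27, 24, 39), (40, a, 10, 8, 17, 17), (40, a, 10, 8, 17, 36), (40, y, 22, 30, 17, 17), (40, y, 22, 30, 17, 36)}
(R ⨝ T) ⋈ Q (natural join on G): {(11, b, 17, 18, 16, 15, 22), (11, b, 17, 18, 16, 20, 22), (11, d, 37, 1, 16, 15, 22), (11, d, 37, 1, 16, 20, 22), (11, n, 39, 24, 16, 15, 22), (11, n, 39, 24, 16, 20, 22), (11, p, 18, 12, 16, 15, 22), (11, p, 18, 12, 16, 20, 22), (11, t, 36, 39, 16, 15, 22), (11, t, 36, 39, 16, 20, 22), (22, q, 24, 12, 24, 21, 18), (22, q, 24, 12, 24, 21, 8), (22, q, 24, 12, 24, 21, 9), (22, q, 24, 12, 24, 39, 18), (22, q, 24, 12, 24, 39, 8), (22, q, 24, 12, 24, 39, 9), (22, y, 9, 34, 24, 21, 18), (22, y, 9, 34, 24, 21, 8), (22, y, 9, 34, 24, 21, 9), (22, y, 9, 34, 24, 39, 18), (22, y, 9, 34, 24, 39, 8), (22, y, 9, 34, 24, 39, 9), (22, z, 2, 27, 24, 21, 18), (22, z, 2, 27, 24, 21, 8), (22, z, 2, 27, 24, 21, 9), (22, z, 2, 27, 24, 39, 18), (22, z, 2, 27, 24, 39, 8), (22, z, 2, 27, 24, 39, 9)}
Filtering on E <= 11 leaves {(11, b, 17, 18, 16, 15, 22), (11, b, 17, 18, 16, 20, 22), (11, d, 37, 1, 16, 15, 22), (11, d, 37, 1, 16, 20, 22), (11, n, 39, 24, 16, 15, 22), (11, n, 39, 24, 16, 20, 22), (11, p, 18, 12, 16, 15, 22), (11, p, 18, 12, 16, 20, 22), (11, t, 36, 39, 16, 15, 22), (11, t, 36, 39, 16, 20, 22)}.
π[A, B, G]: project onto (A, B, G) → {(15, b, 16), (15, d, 16), (15, n, 16), (15, p, 16), (15, t, 16), (20, b, 16), (20, d, 16), (20, n, 16), (20, p, 16), (20, t, 16)}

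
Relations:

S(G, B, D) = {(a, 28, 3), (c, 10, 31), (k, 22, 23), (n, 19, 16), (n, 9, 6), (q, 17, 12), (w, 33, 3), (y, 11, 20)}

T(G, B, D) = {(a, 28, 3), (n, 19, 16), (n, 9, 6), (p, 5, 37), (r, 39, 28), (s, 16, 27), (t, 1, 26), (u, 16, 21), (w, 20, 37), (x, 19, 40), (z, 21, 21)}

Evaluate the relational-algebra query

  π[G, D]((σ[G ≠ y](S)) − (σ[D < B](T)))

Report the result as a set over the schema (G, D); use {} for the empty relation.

{(c, 31), (k, 23), (q, 12), (w, 3)}

σ[G ≠ y]: keep tuples satisfying G ≠ y → {(a, 28, 3), (c, 10, 31), (k, 22, 23), (n, 19, 16), (n, 9, 6), (q, 17, 12), (w, 33, 3)}
σ[D < B]: keep tuples satisfying D < B → {(a, 28, 3), (n, 19, 16), (n, 9, 6), (r, 39, 28)}
Taking the difference: {(c, 10, 31), (k, 22, 23), (q, 17, 12), (w, 33, 3)}
Projecting to G, D: {(c, 31), (k, 23), (q, 12), (w, 3)}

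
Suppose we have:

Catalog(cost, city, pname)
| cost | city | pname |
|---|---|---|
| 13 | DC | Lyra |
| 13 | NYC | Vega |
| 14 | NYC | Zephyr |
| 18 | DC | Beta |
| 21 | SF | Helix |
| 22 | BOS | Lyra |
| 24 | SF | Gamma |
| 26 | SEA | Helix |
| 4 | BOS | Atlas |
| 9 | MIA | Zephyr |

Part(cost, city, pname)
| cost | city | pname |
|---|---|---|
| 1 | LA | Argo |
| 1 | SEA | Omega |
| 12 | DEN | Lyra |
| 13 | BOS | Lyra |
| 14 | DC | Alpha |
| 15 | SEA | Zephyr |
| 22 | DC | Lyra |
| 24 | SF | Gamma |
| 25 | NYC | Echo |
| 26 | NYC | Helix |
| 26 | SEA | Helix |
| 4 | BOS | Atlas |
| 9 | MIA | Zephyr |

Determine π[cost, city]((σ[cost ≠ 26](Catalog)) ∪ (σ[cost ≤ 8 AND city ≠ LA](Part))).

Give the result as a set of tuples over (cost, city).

{(1, SEA), (13, DC), (13, NYC), (14, NYC), (18, DC), (21, SF), (22, BOS), (24, SF), (4, BOS), (9, MIA)}

Apply σ_{cost ≠ 26}; surviving tuples: {(13, DC, Lyra), (13, NYC, Vega), (14, NYC, Zephyr), (18, DC, Beta), (21, SF, Helix), (22, BOS, Lyra), (24, SF, Gamma), (4, BOS, Atlas), (9, MIA, Zephyr)}
Apply σ_{cost ≤ 8 AND city ≠ LA}; surviving tuples: {(1, SEA, Omega), (4, BOS, Atlas)}
Union: {(13, DC, Lyra), (13, NYC, Vega), (14, NYC, Zephyr), (18, DC, Beta), (21, SF, Helix), (22, BOS, Lyra), (24, SF, Gamma), (4, BOS, Atlas), (9, MIA, Zephyr)} with {(1, SEA, Omega), (4, BOS, Atlas)} → {(1, SEA, Omega), (13, DC, Lyra), (13, NYC, Vega), (14, NYC, Zephyr), (18, DC, Beta), (21, SF, Helix), (22, BOS, Lyra), (24, SF, Gamma), (4, BOS, Atlas), (9, MIA, Zephyr)}
π[cost, city]: project onto (cost, city) → {(1, SEA), (13, DC), (13, NYC), (14, NYC), (18, DC), (21, SF), (22, BOS), (24, SF), (4, BOS), (9, MIA)}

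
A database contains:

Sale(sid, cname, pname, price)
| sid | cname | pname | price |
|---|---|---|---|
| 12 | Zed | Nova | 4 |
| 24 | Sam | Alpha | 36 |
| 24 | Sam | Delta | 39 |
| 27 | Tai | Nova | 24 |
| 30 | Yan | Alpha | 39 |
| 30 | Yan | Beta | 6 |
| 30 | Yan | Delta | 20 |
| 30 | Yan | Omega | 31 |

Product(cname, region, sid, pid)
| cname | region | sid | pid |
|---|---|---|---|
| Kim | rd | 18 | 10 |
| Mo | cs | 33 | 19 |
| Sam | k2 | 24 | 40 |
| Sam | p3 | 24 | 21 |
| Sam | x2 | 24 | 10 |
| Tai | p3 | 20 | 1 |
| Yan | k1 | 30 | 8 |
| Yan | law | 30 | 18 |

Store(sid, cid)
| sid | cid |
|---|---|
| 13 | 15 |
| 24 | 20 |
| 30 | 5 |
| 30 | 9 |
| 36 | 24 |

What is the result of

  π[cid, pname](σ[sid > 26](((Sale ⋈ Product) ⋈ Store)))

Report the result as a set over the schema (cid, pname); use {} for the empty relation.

Sale ⋈ Product (natural join on sid, cname): {(24, Sam, Alpha, 36, k2, 40), (24, Sam, Alpha, 36, p3, 21), (24, Sam, Alpha, 36, x2, 10), (24, Sam, Delta, 39, k2, 40), (24, Sam, Delta, 39, p3, 21), (24, Sam, Delta, 39, x2, 10), (30, Yan, Alpha, 39, k1, 8), (30, Yan, Alpha, 39, law, 18), (30, Yan, Beta, 6, k1, 8), (30, Yan, Beta, 6, law, 18), (30, Yan, Delta, 20, k1, 8), (30, Yan, Delta, 20, law, 18), (30, Yan, Omega, 31, k1, 8), (30, Yan, Omega, 31, law, 18)}
(Sale ⋈ Product) ⋈ Store (natural join on sid): {(24, Sam, Alpha, 36, k2, 40, 20), (24, Sam, Alpha, 36, p3, 21, 20), (24, Sam, Alpha, 36, x2, 10, 20), (24, Sam, Delta, 39, k2, 40, 20), (24, Sam, Delta, 39, p3, 21, 20), (24, Sam, Delta, 39, x2, 10, 20), (30, Yan, Alpha, 39, k1, 8, 5), (30, Yan, Alpha, 39, k1, 8, 9), (30, Yan, Alpha, 39, law, 18, 5), (30, Yan, Alpha, 39, law, 18, 9), (30, Yan, Beta, 6, k1, 8, 5), (30, Yan, Beta, 6, k1, 8, 9), (30, Yan, Beta, 6, law, 18, 5), (30, Yan, Beta, 6, law, 18, 9), (30, Yan, Delta, 20, k1, 8, 5), (30, Yan, Delta, 20, k1, 8, 9), (30, Yan, Delta, 20, law, 18, 5), (30, Yan, Delta, 20, law, 18, 9), (30, Yan, Omega, 31, k1, 8, 5), (30, Yan, Omega, 31, k1, 8, 9), (30, Yan, Omega, 31, law, 18, 5), (30, Yan, Omega, 31, law, 18, 9)}
Selection sid > 26: {(30, Yan, Alpha, 39, k1, 8, 5), (30, Yan, Alpha, 39, k1, 8, 9), (30, Yan, Alpha, 39, law, 18, 5), (30, Yan, Alpha, 39, law, 18, 9), (30, Yan, Beta, 6, k1, 8, 5), (30, Yan, Beta, 6, k1, 8, 9), (30, Yan, Beta, 6, law, 18, 5), (30, Yan, Beta, 6, law, 18, 9), (30, Yan, Delta, 20, k1, 8, 5), (30, Yan, Delta, 20, k1, 8, 9), (30, Yan, Delta, 20, law, 18, 5), (30, Yan, Delta, 20, law, 18, 9), (30, Yan, Omega, 31, k1, 8, 5), (30, Yan, Omega, 31, k1, 8, 9), (30, Yan, Omega, 31, law, 18, 5), (30, Yan, Omega, 31, law, 18, 9)}
π[cid, pname]: project onto (cid, pname) (8 duplicate(s) eliminated) → {(5, Alpha), (5, Beta), (5, Delta), (5, Omega), (9, Alpha), (9, Beta), (9, Delta), (9, Omega)}

{(5, Alpha), (5, Beta), (5, Delta), (5, Omega), (9, Alpha), (9, Beta), (9, Delta), (9, Omega)}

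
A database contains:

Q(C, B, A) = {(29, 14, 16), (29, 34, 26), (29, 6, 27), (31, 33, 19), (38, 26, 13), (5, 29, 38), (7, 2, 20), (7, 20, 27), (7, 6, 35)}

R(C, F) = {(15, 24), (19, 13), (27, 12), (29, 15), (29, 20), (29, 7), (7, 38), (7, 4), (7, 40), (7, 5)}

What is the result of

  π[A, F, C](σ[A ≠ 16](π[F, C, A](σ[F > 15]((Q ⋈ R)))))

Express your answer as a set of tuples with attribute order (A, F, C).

Natural join on C: {(29, 14, 16, 15), (29, 14, 16, 20), (29, 14, 16, 7), (29, 34, 26, 15), (29, 34, 26, 20), (29, 34, 26, 7), (29, 6, 27, 15), (29, 6, 27, 20), (29, 6, 27, 7), (7, 2, 20, 38), (7, 2, 20, 4), (7, 2, 20, 40), (7, 2, 20, 5), (7, 20, 27, 38), (7, 20, 27, 4), (7, 20, 27, 40), (7, 20, 27, 5), (7, 6, 35, 38), (7, 6, 35, 4), (7, 6, 35, 40), (7, 6, 35, 5)}
Apply σ_{F > 15}; surviving tuples: {(29, 14, 16, 20), (29, 34, 26, 20), (29, 6, 27, 20), (7, 2, 20, 38), (7, 2, 20, 40), (7, 20, 27, 38), (7, 20, 27, 40), (7, 6, 35, 38), (7, 6, 35, 40)}
Projecting to F, C, A: {(20, 29, 16), (20, 29, 26), (20, 29, 27), (38, 7, 20), (38, 7, 27), (38, 7, 35), (40, 7, 20), (40, 7, 27), (40, 7, 35)}
Apply σ_{A ≠ 16}; surviving tuples: {(20, 29, 26), (20, 29, 27), (38, 7, 20), (38, 7, 27), (38, 7, 35), (40, 7, 20), (40, 7, 27), (40, 7, 35)}
Projecting to A, F, C: {(20, 38, 7), (20, 40, 7), (26, 20, 29), (27, 20, 29), (27, 38, 7), (27, 40, 7), (35, 38, 7), (35, 40, 7)}

{(20, 38, 7), (20, 40, 7), (26, 20, 29), (27, 20, 29), (27, 38, 7), (27, 40, 7), (35, 38, 7), (35, 40, 7)}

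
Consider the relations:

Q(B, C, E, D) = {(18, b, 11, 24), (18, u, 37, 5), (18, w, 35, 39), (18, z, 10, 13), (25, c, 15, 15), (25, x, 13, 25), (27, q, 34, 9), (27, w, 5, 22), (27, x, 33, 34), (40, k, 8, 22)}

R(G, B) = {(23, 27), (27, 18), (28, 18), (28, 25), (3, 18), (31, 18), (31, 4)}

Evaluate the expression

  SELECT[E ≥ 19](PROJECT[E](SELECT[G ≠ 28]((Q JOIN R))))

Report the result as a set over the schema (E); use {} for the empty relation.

{33, 34, 35, 37}

Joining Q and R on B yields {(18, b, 11, 24, 27), (18, b, 11, 24, 28), (18, b, 11, 24, 3), (18, b, 11, 24, 31), (18, u, 37, 5, 27), (18, u, 37, 5, 28), (18, u, 37, 5, 3), (18, u, 37, 5, 31), (18, w, 35, 39, 27), (18, w, 35, 39, 28), (18, w, 35, 39, 3), (18, w, 35, 39, 31), (18, z, 10, 13, 27), (18, z, 10, 13, 28), (18, z, 10, 13, 3), (18, z, 10, 13, 31), (25, c, 15, 15, 28), (25, x, 13, 25, 28), (27, q, 34, 9, 23), (27, w, 5, 22, 23), (27, x, 33, 34, 23)}.
Filtering on G ≠ 28 leaves {(18, b, 11, 24, 27), (18, b, 11, 24, 3), (18, b, 11, 24, 31), (18, u, 37, 5, 27), (18, u, 37, 5, 3), (18, u, 37, 5, 31), (18, w, 35, 39, 27), (18, w, 35, 39, 3), (18, w, 35, 39, 31), (18, z, 10, 13, 27), (18, z, 10, 13, 3), (18, z, 10, 13, 31), (27, q, 34, 9, 23), (27, w, 5, 22, 23), (27, x, 33, 34, 23)}.
Keep only column(s) E (8 duplicate(s) eliminated): {10, 11, 33, 34, 35, 37, 5}
Filtering on E ≥ 19 leaves {33, 34, 35, 37}.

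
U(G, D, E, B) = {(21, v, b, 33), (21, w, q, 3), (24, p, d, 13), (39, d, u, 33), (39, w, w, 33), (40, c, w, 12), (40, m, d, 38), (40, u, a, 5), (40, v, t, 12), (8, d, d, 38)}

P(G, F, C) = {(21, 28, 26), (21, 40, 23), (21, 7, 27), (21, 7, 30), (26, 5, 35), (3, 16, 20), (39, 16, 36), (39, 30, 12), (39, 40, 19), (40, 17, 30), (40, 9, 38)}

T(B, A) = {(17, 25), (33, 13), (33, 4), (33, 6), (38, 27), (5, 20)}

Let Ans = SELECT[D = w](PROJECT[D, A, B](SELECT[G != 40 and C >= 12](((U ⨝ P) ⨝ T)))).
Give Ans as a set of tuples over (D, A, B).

Natural join on G: {(21, v, b, 33, 28, 26), (21, v, b, 33, 40, 23), (21, v, b, 33, 7, 27), (21, v, b, 33, 7, 30), (21, w, q, 3, 28, 26), (21, w, q, 3, 40, 23), (21, w, q, 3, 7, 27), (21, w, q, 3, 7, 30), (39, d, u, 33, 16, 36), (39, d, u, 33, 30, 12), (39, d, u, 33, 40, 19), (39, w, w, 33, 16, 36), (39, w, w, 33, 30, 12), (39, w, w, 33, 40, 19), (40, c, w, 12, 17, 30), (40, c, w, 12, 9, 38), (40, m, d, 38, 17, 30), (40, m, d, 38, 9, 38), (40, u, a, 5, 17, 30), (40, u, a, 5, 9, 38), (40, v, t, 12, 17, 30), (40, v, t, 12, 9, 38)}
Natural join on B: {(21, v, b, 33, 28, 26, 13), (21, v, b, 33, 28, 26, 4), (21, v, b, 33, 28, 26, 6), (21, v, b, 33, 40, 23, 13), (21, v, b, 33, 40, 23, 4), (21, v, b, 33, 40, 23, 6), (21, v, b, 33, 7, 27, 13), (21, v, b, 33, 7, 27, 4), (21, v, b, 33, 7, 27, 6), (21, v, b, 33, 7, 30, 13), (21, v, b, 33, 7, 30, 4), (21, v, b, 33, 7, 30, 6), (39, d, u, 33, 16, 36, 13), (39, d, u, 33, 16, 36, 4), (39, d, u, 33, 16, 36, 6), (39, d, u, 33, 30, 12, 13), (39, d, u, 33, 30, 12, 4), (39, d, u, 33, 30, 12, 6), (39, d, u, 33, 40, 19, 13), (39, d, u, 33, 40, 19, 4), (39, d, u, 33, 40, 19, 6), (39, w, w, 33, 16, 36, 13), (39, w, w, 33, 16, 36, 4), (39, w, w, 33, 16, 36, 6), (39, w, w, 33, 30, 12, 13), (39, w, w, 33, 30, 12, 4), (39, w, w, 33, 30, 12, 6), (39, w, w, 33, 40, 19, 13), (39, w, w, 33, 40, 19, 4), (39, w, w, 33, 40, 19, 6), (40, m, d, 38, 17, 30, 27), (40, m, d, 38, 9, 38, 27), (40, u, a, 5, 17, 30, 20), (40, u, a, 5, 9, 38, 20)}
Selection G != 40 and C >= 12: {(21, v, b, 33, 28, 26, 13), (21, v, b, 33, 28, 26, 4), (21, v, b, 33, 28, 26, 6), (21, v, b, 33, 40, 23, 13), (21, v, b, 33, 40, 23, 4), (21, v, b, 33, 40, 23, 6), (21, v, b, 33, 7, 27, 13), (21, v, b, 33, 7, 27, 4), (21, v, b, 33, 7, 27, 6), (21, v, b, 33, 7, 30, 13), (21, v, b, 33, 7, 30, 4), (21, v, b, 33, 7, 30, 6), (39, d, u, 33, 16, 36, 13), (39, d, u, 33, 16, 36, 4), (39, d, u, 33, 16, 36, 6), (39, d, u, 33, 30, 12, 13), (39, d, u, 33, 30, 12, 4), (39, d, u, 33, 30, 12, 6), (39, d, u, 33, 40, 19, 13), (39, d, u, 33, 40, 19, 4), (39, d, u, 33, 40, 19, 6), (39, w, w, 33, 16, 36, 13), (39, w, w, 33, 16, 36, 4), (39, w, w, 33, 16, 36, 6), (39, w, w, 33, 30, 12, 13), (39, w, w, 33, 30, 12, 4), (39, w, w, 33, 30, 12, 6), (39, w, w, 33, 40, 19, 13), (39, w, w, 33, 40, 19, 4), (39, w, w, 33, 40, 19, 6)}
Keep only column(s) D, A, B (21 duplicate(s) eliminated): {(d, 13, 33), (d, 4, 33), (d, 6, 33), (v, 13, 33), (v, 4, 33), (v, 6, 33), (w, 13, 33), (w, 4, 33), (w, 6, 33)}
Selection D = w: {(w, 13, 33), (w, 4, 33), (w, 6, 33)}

{(w, 13, 33), (w, 4, 33), (w, 6, 33)}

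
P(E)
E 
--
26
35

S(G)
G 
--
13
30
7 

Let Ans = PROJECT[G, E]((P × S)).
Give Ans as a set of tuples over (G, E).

{(13, 26), (13, 35), (30, 26), (30, 35), (7, 26), (7, 35)}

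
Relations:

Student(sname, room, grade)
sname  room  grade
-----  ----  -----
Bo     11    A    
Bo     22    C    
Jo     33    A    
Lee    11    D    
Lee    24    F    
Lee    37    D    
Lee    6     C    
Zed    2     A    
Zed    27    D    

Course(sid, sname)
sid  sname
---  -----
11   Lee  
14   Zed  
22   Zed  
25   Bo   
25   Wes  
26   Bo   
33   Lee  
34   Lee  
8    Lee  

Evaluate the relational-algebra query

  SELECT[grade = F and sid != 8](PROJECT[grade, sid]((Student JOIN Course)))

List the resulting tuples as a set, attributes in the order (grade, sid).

Joining Student and Course on sname yields {(Bo, 11, A, 25), (Bo, 11, A, 26), (Bo, 22, C, 25), (Bo, 22, C, 26), (Lee, 11, D, 11), (Lee, 11, D, 33), (Lee, 11, D, 34), (Lee, 11, D, 8), (Lee, 24, F, 11), (Lee, 24, F, 33), (Lee, 24, F, 34), (Lee, 24, F, 8), (Lee, 37, D, 11), (Lee, 37, D, 33), (Lee, 37, D, 34), (Lee, 37, D, 8), (Lee, 6, C, 11), (Lee, 6, C, 33), (Lee, 6, C, 34), (Lee, 6, C, 8), (Zed, 2, A, 14), (Zed, 2, A, 22), (Zed, 27, D, 14), (Zed, 27, D, 22)}.
Projecting to grade, sid (4 duplicate(s) eliminated): {(A, 14), (A, 22), (A, 25), (A, 26), (C, 11), (C, 25), (C, 26), (C, 33), (C, 34), (C, 8), (D, 11), (D, 14), (D, 22), (D, 33), (D, 34), (D, 8), (F, 11), (F, 33), (F, 34), (F, 8)}
Filtering on grade = F and sid != 8 leaves {(F, 11), (F, 33), (F, 34)}.

{(F, 11), (F, 33), (F, 34)}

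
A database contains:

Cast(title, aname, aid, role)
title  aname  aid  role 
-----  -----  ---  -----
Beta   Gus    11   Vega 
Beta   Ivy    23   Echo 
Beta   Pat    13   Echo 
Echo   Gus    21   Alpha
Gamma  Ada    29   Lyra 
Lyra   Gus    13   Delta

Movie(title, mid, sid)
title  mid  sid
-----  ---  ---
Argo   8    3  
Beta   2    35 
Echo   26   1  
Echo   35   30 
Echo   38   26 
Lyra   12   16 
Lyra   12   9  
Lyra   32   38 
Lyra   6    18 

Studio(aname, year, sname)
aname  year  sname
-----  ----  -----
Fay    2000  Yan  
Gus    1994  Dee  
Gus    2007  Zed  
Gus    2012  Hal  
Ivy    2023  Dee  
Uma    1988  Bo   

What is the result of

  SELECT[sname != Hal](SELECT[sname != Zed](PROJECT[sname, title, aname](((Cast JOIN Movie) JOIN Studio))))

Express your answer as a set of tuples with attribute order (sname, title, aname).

Natural join on title: {(Beta, Gus, 11, Vega, 2, 35), (Beta, Ivy, 23, Echo, 2, 35), (Beta, Pat, 13, Echo, 2, 35), (Echo, Gus, 21, Alpha, 26, 1), (Echo, Gus, 21, Alpha, 35, 30), (Echo, Gus, 21, Alpha, 38, 26), (Lyra, Gus, 13, Delta, 12, 16), (Lyra, Gus, 13, Delta, 12, 9), (Lyra, Gus, 13, Delta, 32, 38), (Lyra, Gus, 13, Delta, 6, 18)}
Natural join on aname: {(Beta, Gus, 11, Vega, 2, 35, 1994, Dee), (Beta, Gus, 11, Vega, 2, 35, 2007, Zed), (Beta, Gus, 11, Vega, 2, 35, 2012, Hal), (Beta, Ivy, 23, Echo, 2, 35, 2023, Dee), (Echo, Gus, 21, Alpha, 26, 1, 1994, Dee), (Echo, Gus, 21, Alpha, 26, 1, 2007, Zed), (Echo, Gus, 21, Alpha, 26, 1, 2012, Hal), (Echo, Gus, 21, Alpha, 35, 30, 1994, Dee), (Echo, Gus, 21, Alpha, 35, 30, 2007, Zed), (Echo, Gus, 21, Alpha, 35, 30, 2012, Hal), (Echo, Gus, 21, Alpha, 38, 26, 1994, Dee), (Echo, Gus, 21, Alpha, 38, 26, 2007, Zed), (Echo, Gus, 21, Alpha, 38, 26, 2012, Hal), (Lyra, Gus, 13, Delta, 12, 16, 1994, Dee), (Lyra, Gus, 13, Delta, 12, 16, 2007, Zed), (Lyra, Gus, 13, Delta, 12, 16, 2012, Hal), (Lyra, Gus, 13, Delta, 12, 9, 1994, Dee), (Lyra, Gus, 13, Delta, 12, 9, 2007, Zed), (Lyra, Gus, 13, Delta, 12, 9, 2012, Hal), (Lyra, Gus, 13, Delta, 32, 38, 1994, Dee), (Lyra, Gus, 13, Delta, 32, 38, 2007, Zed), (Lyra, Gus, 13, Delta, 32, 38, 2012, Hal), (Lyra, Gus, 13, Delta, 6, 18, 1994, Dee), (Lyra, Gus, 13, Delta, 6, 18, 2007, Zed), (Lyra, Gus, 13, Delta, 6, 18, 2012, Hal)}
π_{sname, title, aname} gives {(Dee, Beta, Gus), (Dee, Beta, Ivy), (Dee, Echo, Gus), (Dee, Lyra, Gus), (Hal, Beta, Gus), (Hal, Echo, Gus), (Hal, Lyra, Gus), (Zed, Beta, Gus), (Zed, Echo, Gus), (Zed, Lyra, Gus)} (15 duplicate(s) eliminated).
σ[sname != Zed]: keep tuples satisfying sname != Zed → {(Dee, Beta, Gus), (Dee, Beta, Ivy), (Dee, Echo, Gus), (Dee, Lyra, Gus), (Hal, Beta, Gus), (Hal, Echo, Gus), (Hal, Lyra, Gus)}
σ[sname != Hal]: keep tuples satisfying sname != Hal → {(Dee, Beta, Gus), (Dee, Beta, Ivy), (Dee, Echo, Gus), (Dee, Lyra, Gus)}

{(Dee, Beta, Gus), (Dee, Beta, Ivy), (Dee, Echo, Gus), (Dee, Lyra, Gus)}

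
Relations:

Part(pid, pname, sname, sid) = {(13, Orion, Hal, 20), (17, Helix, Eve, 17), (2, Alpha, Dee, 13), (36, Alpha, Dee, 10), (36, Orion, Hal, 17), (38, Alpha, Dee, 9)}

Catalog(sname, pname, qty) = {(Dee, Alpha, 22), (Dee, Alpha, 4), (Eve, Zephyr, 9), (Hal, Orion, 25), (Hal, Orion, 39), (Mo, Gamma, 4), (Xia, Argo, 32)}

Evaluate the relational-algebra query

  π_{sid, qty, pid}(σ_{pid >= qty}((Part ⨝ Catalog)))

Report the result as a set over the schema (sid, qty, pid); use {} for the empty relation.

{(10, 22, 36), (10, 4, 36), (17, 25, 36), (9, 22, 38), (9, 4, 38)}

Part ⋈ Catalog (natural join on pname, sname): {(13, Orion, Hal, 20, 25), (13, Orion, Hal, 20, 39), (2, Alpha, Dee, 13, 22), (2, Alpha, Dee, 13, 4), (36, Alpha, Dee, 10, 22), (36, Alpha, Dee, 10, 4), (36, Orion, Hal, 17, 25), (36, Orion, Hal, 17, 39), (38, Alpha, Dee, 9, 22), (38, Alpha, Dee, 9, 4)}
σ[pid >= qty]: keep tuples satisfying pid >= qty → {(36, Alpha, Dee, 10, 22), (36, Alpha, Dee, 10, 4), (36, Orion, Hal, 17, 25), (38, Alpha, Dee, 9, 22), (38, Alpha, Dee, 9, 4)}
Projecting to sid, qty, pid: {(10, 22, 36), (10, 4, 36), (17, 25, 36), (9, 22, 38), (9, 4, 38)}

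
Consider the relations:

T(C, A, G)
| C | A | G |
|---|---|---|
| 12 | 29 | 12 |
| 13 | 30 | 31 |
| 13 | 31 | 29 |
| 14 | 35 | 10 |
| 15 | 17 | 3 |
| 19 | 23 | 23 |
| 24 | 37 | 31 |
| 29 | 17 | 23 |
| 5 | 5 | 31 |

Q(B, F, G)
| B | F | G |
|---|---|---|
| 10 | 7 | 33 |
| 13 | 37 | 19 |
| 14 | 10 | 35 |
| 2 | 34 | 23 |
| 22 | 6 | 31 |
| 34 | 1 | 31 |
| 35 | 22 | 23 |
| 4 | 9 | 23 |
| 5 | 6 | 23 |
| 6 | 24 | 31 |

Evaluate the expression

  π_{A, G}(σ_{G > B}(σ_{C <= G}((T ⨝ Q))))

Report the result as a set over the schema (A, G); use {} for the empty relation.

{(23, 23), (30, 31), (37, 31), (5, 31)}

Joining T and Q on G yields {(13, 30, 31, 22, 6), (13, 30, 31, 34, 1), (13, 30, 31, 6, 24), (19, 23, 23, 2, 34), (19, 23, 23, 35, 22), (19, 23, 23, 4, 9), (19, 23, 23, 5, 6), (24, 37, 31, 22, 6), (24, 37, 31, 34, 1), (24, 37, 31, 6, 24), (29, 17, 23, 2, 34), (29, 17, 23, 35, 22), (29, 17, 23, 4, 9), (29, 17, 23, 5, 6), (5, 5, 31, 22, 6), (5, 5, 31, 34, 1), (5, 5, 31, 6, 24)}.
Filtering on C <= G leaves {(13, 30, 31, 22, 6), (13, 30, 31, 34, 1), (13, 30, 31, 6, 24), (19, 23, 23, 2, 34), (19, 23, 23, 35, 22), (19, 23, 23, 4, 9), (19, 23, 23, 5, 6), (24, 37, 31, 22, 6), (24, 37, 31, 34, 1), (24, 37, 31, 6, 24), (5, 5, 31, 22, 6), (5, 5, 31, 34, 1), (5, 5, 31, 6, 24)}.
Filtering on G > B leaves {(13, 30, 31, 22, 6), (13, 30, 31, 6, 24), (19, 23, 23, 2, 34), (19, 23, 23, 4, 9), (19, 23, 23, 5, 6), (24, 37, 31, 22, 6), (24, 37, 31, 6, 24), (5, 5, 31, 22, 6), (5, 5, 31, 6, 24)}.
π[A, G]: project onto (A, G) (5 duplicate(s) eliminated) → {(23, 23), (30, 31), (37, 31), (5, 31)}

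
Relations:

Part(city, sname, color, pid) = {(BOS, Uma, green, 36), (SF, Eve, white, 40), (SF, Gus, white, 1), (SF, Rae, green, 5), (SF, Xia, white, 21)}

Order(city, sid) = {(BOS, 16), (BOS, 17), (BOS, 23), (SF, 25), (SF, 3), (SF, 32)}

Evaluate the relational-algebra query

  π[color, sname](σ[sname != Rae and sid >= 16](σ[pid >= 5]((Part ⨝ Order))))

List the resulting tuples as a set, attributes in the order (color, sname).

{(green, Uma), (white, Eve), (white, Xia)}

Part ⋈ Order (natural join on city): {(BOS, Uma, green, 36, 16), (BOS, Uma, green, 36, 17), (BOS, Uma, green, 36, 23), (SF, Eve, white, 40, 25), (SF, Eve, white, 40, 3), (SF, Eve, white, 40, 32), (SF, Gus, white, 1, 25), (SF, Gus, white, 1, 3), (SF, Gus, white, 1, 32), (SF, Rae, green, 5, 25), (SF, Rae, green, 5, 3), (SF, Rae, green, 5, 32), (SF, Xia, white, 21, 25), (SF, Xia, white, 21, 3), (SF, Xia, white, 21, 32)}
σ[pid >= 5]: keep tuples satisfying pid >= 5 → {(BOS, Uma, green, 36, 16), (BOS, Uma, green, 36, 17), (BOS, Uma, green, 36, 23), (SF, Eve, white, 40, 25), (SF, Eve, white, 40, 3), (SF, Eve, white, 40, 32), (SF, Rae, green, 5, 25), (SF, Rae, green, 5, 3), (SF, Rae, green, 5, 32), (SF, Xia, white, 21, 25), (SF, Xia, white, 21, 3), (SF, Xia, white, 21, 32)}
σ[sname != Rae and sid >= 16]: keep tuples satisfying sname != Rae and sid >= 16 → {(BOS, Uma, green, 36, 16), (BOS, Uma, green, 36, 17), (BOS, Uma, green, 36, 23), (SF, Eve, white, 40, 25), (SF, Eve, white, 40, 32), (SF, Xia, white, 21, 25), (SF, Xia, white, 21, 32)}
Projecting to color, sname (4 duplicate(s) eliminated): {(green, Uma), (white, Eve), (white, Xia)}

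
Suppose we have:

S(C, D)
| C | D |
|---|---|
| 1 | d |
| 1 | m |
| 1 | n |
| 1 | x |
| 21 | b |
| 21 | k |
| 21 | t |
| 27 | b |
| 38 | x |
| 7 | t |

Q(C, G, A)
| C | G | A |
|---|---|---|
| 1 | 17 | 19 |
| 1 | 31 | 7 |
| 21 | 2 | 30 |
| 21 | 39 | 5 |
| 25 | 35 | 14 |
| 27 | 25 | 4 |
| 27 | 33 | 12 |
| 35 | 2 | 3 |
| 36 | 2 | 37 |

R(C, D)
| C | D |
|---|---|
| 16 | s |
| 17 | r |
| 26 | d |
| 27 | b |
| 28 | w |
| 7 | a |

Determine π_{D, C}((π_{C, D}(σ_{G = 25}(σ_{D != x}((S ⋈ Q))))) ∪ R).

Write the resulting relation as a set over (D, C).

{(a, 7), (b, 27), (d, 26), (r, 17), (s, 16), (w, 28)}

S ⋈ Q (natural join on C): {(1, d, 17, 19), (1, d, 31, 7), (1, m, 17, 19), (1, m, 31, 7), (1, n, 17, 19), (1, n, 31, 7), (1, x, 17, 19), (1, x, 31, 7), (21, b, 2, 30), (21, b, 39, 5), (21, k, 2, 30), (21, k, 39, 5), (21, t, 2, 30), (21, t, 39, 5), (27, b, 25, 4), (27, b, 33, 12)}
Filtering on D != x leaves {(1, d, 17, 19), (1, d, 31, 7), (1, m, 17, 19), (1, m, 31, 7), (1, n, 17, 19), (1, n, 31, 7), (21, b, 2, 30), (21, b, 39, 5), (21, k, 2, 30), (21, k, 39, 5), (21, t, 2, 30), (21, t, 39, 5), (27, b, 25, 4), (27, b, 33, 12)}.
Filtering on G = 25 leaves {(27, b, 25, 4)}.
π[C, D]: project onto (C, D) → {(27, b)}
Set union of the two operands is {(16, s), (17, r), (26, d), (27, b), (28, w), (7, a)}.
π[D, C]: project onto (D, C) → {(a, 7), (b, 27), (d, 26), (r, 17), (s, 16), (w, 28)}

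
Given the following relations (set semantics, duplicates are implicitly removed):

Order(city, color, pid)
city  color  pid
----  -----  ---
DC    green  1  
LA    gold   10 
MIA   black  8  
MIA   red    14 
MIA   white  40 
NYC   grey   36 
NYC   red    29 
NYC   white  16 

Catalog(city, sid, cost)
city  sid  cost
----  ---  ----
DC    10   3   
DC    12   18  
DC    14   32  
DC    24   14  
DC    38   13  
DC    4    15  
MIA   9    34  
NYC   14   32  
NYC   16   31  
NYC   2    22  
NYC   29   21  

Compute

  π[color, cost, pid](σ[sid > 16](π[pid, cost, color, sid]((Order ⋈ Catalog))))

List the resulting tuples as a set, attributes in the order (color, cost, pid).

{(green, 13, 1), (green, 14, 1), (grey, 21, 36), (red, 21, 29), (white, 21, 16)}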